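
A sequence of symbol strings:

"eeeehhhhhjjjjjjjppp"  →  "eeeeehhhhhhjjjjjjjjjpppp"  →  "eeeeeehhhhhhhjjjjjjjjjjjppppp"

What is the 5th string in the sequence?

eeeeeeeehhhhhhhhhjjjjjjjjjjjjjjjppppppp

The n-th term is n+1 e's then n+2 h's then 2n+1 j's then n p's, where the shown terms are n = 3, 4, 5.
Setting n = 7 gives 8, 9, 15, 7 characters in each block.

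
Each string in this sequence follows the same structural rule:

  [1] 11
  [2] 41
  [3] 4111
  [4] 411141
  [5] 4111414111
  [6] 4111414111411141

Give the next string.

Each term (from the third on) is the previous term followed by the one before it: term 3 = 41·11 = 4111.
The next term joins 4111414111411141 and 4111414111.

41114141114111414111414111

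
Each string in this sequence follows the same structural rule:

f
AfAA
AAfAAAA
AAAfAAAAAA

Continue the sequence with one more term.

AAAAfAAAAAAAA

s(k+1) = A·s(k)·AA, so each term gains A as a prefix and AA as a suffix.
One more step from AAAfAAAAAA gives the answer.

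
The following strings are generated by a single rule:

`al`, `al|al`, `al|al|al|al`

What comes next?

Each string is two copies of the previous one joined by '|'.
Doubling al|al|al|al with '|' between the halves:

al|al|al|al|al|al|al|al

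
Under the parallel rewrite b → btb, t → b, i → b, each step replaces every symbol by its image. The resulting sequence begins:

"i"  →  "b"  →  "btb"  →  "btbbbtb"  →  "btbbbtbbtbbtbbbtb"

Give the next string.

φ(btbbbtbbtbbtbbbtb) expands symbol-by-symbol to btb b btb btb btb b btb btb b btb btb b btb btb btb b btb; joining the 17 pieces gives the next term.

btbbbtbbtbbtbbbtbbtbbbtbbtbbbtbbtbbtbbbtb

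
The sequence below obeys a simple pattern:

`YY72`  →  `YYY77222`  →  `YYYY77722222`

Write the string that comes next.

The n-th term is n+1 Y's then n 7's then 2n-1 2's (n = 1, 2, …).
For the next term, n = 4, so the run lengths are 5, 4, 7.

YYYYY77772222222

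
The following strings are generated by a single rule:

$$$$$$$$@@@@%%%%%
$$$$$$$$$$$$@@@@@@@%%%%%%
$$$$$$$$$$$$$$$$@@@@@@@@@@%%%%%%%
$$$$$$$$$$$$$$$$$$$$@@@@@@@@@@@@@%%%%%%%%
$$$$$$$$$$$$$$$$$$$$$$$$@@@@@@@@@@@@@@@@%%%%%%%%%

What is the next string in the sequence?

$$$$$$$$$$$$$$$$$$$$$$$$$$$$@@@@@@@@@@@@@@@@@@@%%%%%%%%%%

The n-th term is 4n $'s then 3n-2 @'s then n+3 %'s, where the shown terms are n = 2, 3, 4, 5, 6.
For the next term, n = 7, so the run lengths are 28, 19, 10.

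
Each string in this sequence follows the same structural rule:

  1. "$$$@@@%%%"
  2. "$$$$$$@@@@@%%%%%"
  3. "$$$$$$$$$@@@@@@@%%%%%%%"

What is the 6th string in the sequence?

Reading off run lengths: $ runs 3, 6, 9; @ runs 3, 5, 7; % runs 3, 5, 7 — each is linear in n (n = 1, 2, …).
Setting n = 6 gives 18, 13, 13 characters in each block.

$$$$$$$$$$$$$$$$$$@@@@@@@@@@@@@%%%%%%%%%%%%%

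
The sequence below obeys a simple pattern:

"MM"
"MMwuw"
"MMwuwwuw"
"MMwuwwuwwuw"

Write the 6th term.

MMwuwwuwwuwwuwwuw

Every step adds wuw to the end: s(k+1) = s(k)·wuw.
From MMwuwwuwwuw, 2 further steps: MMwuwwuwwuw → MMwuwwuwwuwwuw → (answer).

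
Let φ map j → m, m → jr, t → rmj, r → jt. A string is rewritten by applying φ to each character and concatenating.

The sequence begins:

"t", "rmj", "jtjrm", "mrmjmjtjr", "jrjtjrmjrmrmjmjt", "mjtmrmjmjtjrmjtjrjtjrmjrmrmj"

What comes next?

jrmrmjjrjtjrmjrmrmjmjtjrmrmjmjtmrmjmjtjrmjtjrjtjrm

Applying the rule to each of the 28 symbols of mjtmrmjmjtjrmjtjrjtjrmjrmrmj gives the pieces jr m rmj jr jt jr m jr m rmj m jt jr m rmj m jt m rmj m jt jr m jt jr jt jr m, which concatenate to the answer.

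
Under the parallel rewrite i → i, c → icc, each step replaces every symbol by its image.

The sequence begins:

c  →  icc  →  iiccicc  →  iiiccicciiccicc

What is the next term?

Applying the rule to each of the 15 symbols of iiiccicciiccicc gives the pieces i i i icc icc i icc icc i i icc icc i icc icc, which concatenate to the answer.

iiiiccicciiccicciiiccicciiccicc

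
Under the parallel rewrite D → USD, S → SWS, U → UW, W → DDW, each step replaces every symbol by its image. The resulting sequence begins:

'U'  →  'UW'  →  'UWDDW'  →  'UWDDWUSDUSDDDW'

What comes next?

φ(UWDDWUSDUSDDDW) expands symbol-by-symbol to UW DDW USD USD DDW UW SWS USD UW SWS USD USD USD DDW; joining the 14 pieces gives the next term.

UWDDWUSDUSDDDWUWSWSUSDUWSWSUSDUSDUSDDDW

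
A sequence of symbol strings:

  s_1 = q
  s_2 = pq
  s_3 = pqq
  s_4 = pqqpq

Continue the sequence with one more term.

pqqpqpqq

This is a Fibonacci-style word recurrence s(k) = s(k−1)·s(k−2): e.g. pq·q = pqq.
Continuing: pqqpq · pqq gives term 5.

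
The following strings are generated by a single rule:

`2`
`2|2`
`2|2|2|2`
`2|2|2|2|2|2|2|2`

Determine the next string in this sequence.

Every step duplicates the string with '|' between the halves.
Doubling 2|2|2|2|2|2|2|2 with '|' between the halves:

2|2|2|2|2|2|2|2|2|2|2|2|2|2|2|2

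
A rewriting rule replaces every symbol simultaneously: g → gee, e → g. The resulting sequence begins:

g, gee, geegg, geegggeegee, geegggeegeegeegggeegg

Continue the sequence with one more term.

Rewriting the 21 symbols of geegggeegeegeegggeegg one by one yields gee g g gee gee gee g g gee g g gee g g gee gee gee g g gee gee; concatenated:

geegggeegeegeegggeegggeegggeegeegeegggeegee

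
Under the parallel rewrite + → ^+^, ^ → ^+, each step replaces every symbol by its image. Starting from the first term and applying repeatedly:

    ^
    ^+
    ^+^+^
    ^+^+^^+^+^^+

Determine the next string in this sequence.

Apply φ to ^+^+^^+^+^^+ symbol by symbol: ^→^+, +→^+^, ^→^+, +→^+^, ^→^+, ^→^+, +→^+^, ^→^+, +→^+^, ^→^+, ^→^+, +→^+^; joined: ^+ ^+^ ^+ ^+^ ^+ ^+ ^+^ ^+ ^+^ ^+ ^+ ^+^.

^+^+^^+^+^^+^+^+^^+^+^^+^+^+^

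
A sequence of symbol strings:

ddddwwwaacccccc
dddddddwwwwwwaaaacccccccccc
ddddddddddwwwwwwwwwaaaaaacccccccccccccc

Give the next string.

Reading off run lengths: d runs 4, 7, 10; w runs 3, 6, 9; a runs 2, 4, 6; c runs 6, 10, 14 — each is linear in n (n = 1, 2, …).
Setting n = 4 gives 13, 12, 8, 18 characters in each block.

dddddddddddddwwwwwwwwwwwwaaaaaaaacccccccccccccccccc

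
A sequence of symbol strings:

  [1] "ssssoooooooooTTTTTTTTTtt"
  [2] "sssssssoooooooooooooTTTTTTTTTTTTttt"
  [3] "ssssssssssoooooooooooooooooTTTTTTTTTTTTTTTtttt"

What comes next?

Reading off run lengths: s runs 4, 7, 10; o runs 9, 13, 17; T runs 9, 12, 15; t runs 2, 3, 4 — each is linear in n, where the shown terms are n = 2, 3, 4.
At n = 5 the blocks have lengths 13, 21, 18, 5.

sssssssssssssoooooooooooooooooooooTTTTTTTTTTTTTTTTTTttttt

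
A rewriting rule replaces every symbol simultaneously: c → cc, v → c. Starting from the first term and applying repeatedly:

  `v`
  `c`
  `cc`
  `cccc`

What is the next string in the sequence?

Rewriting each symbol of cccc: c→cc, c→cc, c→cc, c→cc, which concatenates to cc cc cc cc.

cccccccc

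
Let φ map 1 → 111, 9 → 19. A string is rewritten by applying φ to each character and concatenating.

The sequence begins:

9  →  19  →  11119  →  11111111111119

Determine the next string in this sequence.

11111111111111111111111111111111111111119

Replace each of the 14 characters of 11111111111119 in place — 111 111 111 111 111 111 111 111 111 111 111 111 111 19 — and concatenate.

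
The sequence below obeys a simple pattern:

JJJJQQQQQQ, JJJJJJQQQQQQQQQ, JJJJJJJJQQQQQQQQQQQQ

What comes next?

Each string has the form J^{2n} Q^{3n}, where the shown terms are n = 2, 3, 4.
At n = 5 the blocks have lengths 10, 15.

JJJJJJJJJJQQQQQQQQQQQQQQQ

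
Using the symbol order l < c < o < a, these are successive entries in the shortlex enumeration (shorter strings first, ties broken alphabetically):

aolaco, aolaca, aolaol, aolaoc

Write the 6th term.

Continuing the enumeration 2 steps past aolaoc: aolaoc → aolaoo → (answer).

aolaoa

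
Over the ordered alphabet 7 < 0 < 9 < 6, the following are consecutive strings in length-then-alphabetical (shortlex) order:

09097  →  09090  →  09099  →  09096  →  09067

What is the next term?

09060

The successor of 09067 increments the rightmost position that isn't already 6 and resets every position after it to 7.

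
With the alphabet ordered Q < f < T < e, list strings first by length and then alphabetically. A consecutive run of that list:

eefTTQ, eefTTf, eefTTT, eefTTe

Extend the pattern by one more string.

eefTeQ

Find the rightmost character of eefTTe below e, bump it to the next letter, and reset everything to its right to Q.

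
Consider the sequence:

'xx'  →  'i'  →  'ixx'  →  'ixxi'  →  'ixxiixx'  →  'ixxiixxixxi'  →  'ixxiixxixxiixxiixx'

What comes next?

From term 3 onward, concatenate the last term with the second-to-last: i·xx = ixx, ixx·i = ixxi, …
The next term joins ixxiixxixxiixxiixx and ixxiixxixxi.

ixxiixxixxiixxiixxixxiixxixxi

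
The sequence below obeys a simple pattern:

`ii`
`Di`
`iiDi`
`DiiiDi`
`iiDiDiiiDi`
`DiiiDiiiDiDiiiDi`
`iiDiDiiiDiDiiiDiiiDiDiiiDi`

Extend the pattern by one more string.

This is a Fibonacci-style word recurrence s(k) = s(k−2)·s(k−1): e.g. ii·Di = iiDi.
The next term joins DiiiDiiiDiDiiiDi and iiDiDiiiDiDiiiDiiiDiDiiiDi.

DiiiDiiiDiDiiiDiiiDiDiiiDiDiiiDiiiDiDiiiDi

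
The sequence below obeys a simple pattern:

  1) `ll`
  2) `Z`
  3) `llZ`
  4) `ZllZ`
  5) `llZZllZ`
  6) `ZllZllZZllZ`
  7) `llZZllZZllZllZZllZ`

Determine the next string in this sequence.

ZllZllZZllZllZZllZZllZllZZllZ

From term 3 onward, concatenate the second-to-last term with the last: ll·Z = llZ, Z·llZ = ZllZ, …
Continuing: ZllZllZZllZ · llZZllZZllZllZZllZ gives term 8.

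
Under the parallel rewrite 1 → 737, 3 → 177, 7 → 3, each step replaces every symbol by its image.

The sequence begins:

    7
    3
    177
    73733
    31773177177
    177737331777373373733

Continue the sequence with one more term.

7373331773177177737333177317717731773177177

Applying the rule to each of the 21 symbols of 177737331777373373733 gives the pieces 737 3 3 3 177 3 177 177 737 3 3 3 177 3 177 177 3 177 3 177 177, which concatenate to the answer.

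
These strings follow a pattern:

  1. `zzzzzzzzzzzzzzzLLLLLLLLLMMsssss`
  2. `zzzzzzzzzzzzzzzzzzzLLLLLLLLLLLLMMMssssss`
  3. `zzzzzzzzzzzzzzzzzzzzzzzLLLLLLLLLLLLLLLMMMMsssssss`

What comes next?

The n-th term is 4n+3 z's then 3n L's then n-1 M's then n+2 s's, where the shown terms are n = 3, 4, 5.
At n = 6 the blocks have lengths 27, 18, 5, 8.

zzzzzzzzzzzzzzzzzzzzzzzzzzzLLLLLLLLLLLLLLLLLLMMMMMssssssss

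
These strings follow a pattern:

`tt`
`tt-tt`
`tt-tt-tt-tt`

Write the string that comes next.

s(k+1) = s(k)·-·s(k) — each term doubles the last with '-' between the halves.
So the next term is two copies of tt-tt-tt-tt with '-' between the halves.

tt-tt-tt-tt-tt-tt-tt-tt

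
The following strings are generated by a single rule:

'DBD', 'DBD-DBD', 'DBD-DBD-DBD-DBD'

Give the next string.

Every step duplicates the string with '-' between the halves.
So the next term is two copies of DBD-DBD-DBD-DBD with '-' between the halves.

DBD-DBD-DBD-DBD-DBD-DBD-DBD-DBD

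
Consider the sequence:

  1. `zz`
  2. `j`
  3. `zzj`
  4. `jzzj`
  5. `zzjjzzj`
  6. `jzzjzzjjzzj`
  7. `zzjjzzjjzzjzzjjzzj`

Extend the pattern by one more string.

This is a Fibonacci-style word recurrence s(k) = s(k−2)·s(k−1): e.g. zz·j = zzj.
So term 8 is jzzjzzjjzzj·zzjjzzjjzzjzzjjzzj.

jzzjzzjjzzjzzjjzzjjzzjzzjjzzj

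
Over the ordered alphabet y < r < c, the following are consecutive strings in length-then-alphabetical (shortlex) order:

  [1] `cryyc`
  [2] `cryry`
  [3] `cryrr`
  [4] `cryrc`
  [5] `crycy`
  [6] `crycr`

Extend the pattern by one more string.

crycc

Treat crycr as a base-3 numeral over the given alphabet and add one, carrying through any trailing c's.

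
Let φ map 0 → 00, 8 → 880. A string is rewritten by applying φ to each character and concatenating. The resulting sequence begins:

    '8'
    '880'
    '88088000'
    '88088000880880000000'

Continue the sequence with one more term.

880880008808800000008808800088088000000000000000

Applying the rule to each of the 20 symbols of 88088000880880000000 gives the pieces 880 880 00 880 880 00 00 00 880 880 00 880 880 00 00 00 00 00 00 00, which concatenate to the answer.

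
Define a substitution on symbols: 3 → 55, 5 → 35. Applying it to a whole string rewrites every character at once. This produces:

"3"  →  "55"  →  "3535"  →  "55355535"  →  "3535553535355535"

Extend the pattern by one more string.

Applying the rule to each of the 16 symbols of 3535553535355535 gives the pieces 55 35 55 35 35 35 55 35 55 35 55 35 35 35 55 35, which concatenate to the answer.

55355535353555355535553535355535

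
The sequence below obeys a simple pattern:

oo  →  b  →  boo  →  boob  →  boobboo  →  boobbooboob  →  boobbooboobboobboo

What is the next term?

boobbooboobboobbooboobbooboob

This is a Fibonacci-style word recurrence s(k) = s(k−1)·s(k−2): e.g. b·oo = boo.
The next term joins boobbooboobboobboo and boobbooboob.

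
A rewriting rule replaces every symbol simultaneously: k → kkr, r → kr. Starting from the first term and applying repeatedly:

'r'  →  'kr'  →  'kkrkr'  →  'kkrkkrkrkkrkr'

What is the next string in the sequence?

φ(kkrkkrkrkkrkr) expands symbol-by-symbol to kkr kkr kr kkr kkr kr kkr kr kkr kkr kr kkr kr; joining the 13 pieces gives the next term.

kkrkkrkrkkrkkrkrkkrkrkkrkkrkrkkrkr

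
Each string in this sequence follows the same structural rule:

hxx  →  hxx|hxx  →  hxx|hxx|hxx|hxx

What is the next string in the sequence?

hxx|hxx|hxx|hxx|hxx|hxx|hxx|hxx

Every step duplicates the string with '|' between the halves.
So the next term is two copies of hxx|hxx|hxx|hxx with '|' between the halves.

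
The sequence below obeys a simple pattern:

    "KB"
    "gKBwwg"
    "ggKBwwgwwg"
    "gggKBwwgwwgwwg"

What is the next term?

Every step adds g to the front and wwg to the end of the previous string.
So the next term is g·gggKBwwgwwgwwg·wwg.

ggggKBwwgwwgwwgwwg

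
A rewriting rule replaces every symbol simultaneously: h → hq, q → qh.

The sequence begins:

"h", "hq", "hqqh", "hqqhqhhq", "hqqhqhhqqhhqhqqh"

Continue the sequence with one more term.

φ(hqqhqhhqqhhqhqqh) expands symbol-by-symbol to hq qh qh hq qh hq hq qh qh hq hq qh hq qh qh hq; joining the 16 pieces gives the next term.

hqqhqhhqqhhqhqqhqhhqhqqhhqqhqhhq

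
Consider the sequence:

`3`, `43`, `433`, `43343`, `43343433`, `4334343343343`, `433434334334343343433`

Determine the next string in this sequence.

4334343343343433434334334343343343

From term 3 onward, concatenate the last term with the second-to-last: 43·3 = 433, 433·43 = 43343, …
The next term joins 433434334334343343433 and 4334343343343.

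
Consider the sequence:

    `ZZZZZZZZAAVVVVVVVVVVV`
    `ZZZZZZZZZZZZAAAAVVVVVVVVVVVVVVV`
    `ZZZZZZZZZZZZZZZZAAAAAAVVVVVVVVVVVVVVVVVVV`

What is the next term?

ZZZZZZZZZZZZZZZZZZZZAAAAAAAAVVVVVVVVVVVVVVVVVVVVVVV

Reading off run lengths: Z runs 8, 12, 16; A runs 2, 4, 6; V runs 11, 15, 19 — each is linear in n, where the shown terms are n = 2, 3, 4.
Setting n = 5 gives 20, 8, 23 characters in each block.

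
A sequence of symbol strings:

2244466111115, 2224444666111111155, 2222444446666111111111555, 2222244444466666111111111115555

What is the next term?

2222224444444666666111111111111155555

Each string has the form 2^{n} 4^{n+1} 6^{n} 1^{2n+1} 5^{n-1}, where the shown terms are n = 2, 3, 4, 5.
Setting n = 6 gives 6, 7, 6, 13, 5 characters in each block.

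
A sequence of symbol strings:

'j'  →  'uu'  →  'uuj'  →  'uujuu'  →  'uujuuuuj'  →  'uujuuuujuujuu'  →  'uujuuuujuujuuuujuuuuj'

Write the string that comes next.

This is a Fibonacci-style word recurrence s(k) = s(k−1)·s(k−2): e.g. uu·j = uuj.
Continuing: uujuuuujuujuuuujuuuuj · uujuuuujuujuu gives term 8.

uujuuuujuujuuuujuuuujuujuuuujuujuu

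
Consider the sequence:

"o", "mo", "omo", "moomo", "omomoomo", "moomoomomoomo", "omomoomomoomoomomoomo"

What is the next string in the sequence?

From term 3 onward, concatenate the second-to-last term with the last: o·mo = omo, mo·omo = moomo, …
Continuing: moomoomomoomo · omomoomomoomoomomoomo gives term 8.

moomoomomoomoomomoomomoomoomomoomo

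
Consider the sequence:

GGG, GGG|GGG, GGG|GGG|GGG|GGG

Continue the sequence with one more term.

GGG|GGG|GGG|GGG|GGG|GGG|GGG|GGG

Every step duplicates the string with '|' between the halves.
So the next term is two copies of GGG|GGG|GGG|GGG with '|' between the halves.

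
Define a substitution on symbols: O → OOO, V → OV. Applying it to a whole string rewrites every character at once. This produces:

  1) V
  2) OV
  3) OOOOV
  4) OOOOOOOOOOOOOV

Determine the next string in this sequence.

Rewriting the 14 symbols of OOOOOOOOOOOOOV one by one yields OOO OOO OOO OOO OOO OOO OOO OOO OOO OOO OOO OOO OOO OV; concatenated:

OOOOOOOOOOOOOOOOOOOOOOOOOOOOOOOOOOOOOOOOV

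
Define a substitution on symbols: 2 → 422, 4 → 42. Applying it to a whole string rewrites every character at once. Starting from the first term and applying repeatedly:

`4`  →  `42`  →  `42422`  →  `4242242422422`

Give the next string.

Applying the rule to each of the 13 symbols of 4242242422422 gives the pieces 42 422 42 422 422 42 422 42 422 422 42 422 422, which concatenate to the answer.

4242242422422424224242242242422422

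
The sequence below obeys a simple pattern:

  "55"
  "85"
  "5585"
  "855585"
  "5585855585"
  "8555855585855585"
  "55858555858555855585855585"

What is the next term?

855585558585558555858555858555855585855585

This is a Fibonacci-style word recurrence s(k) = s(k−2)·s(k−1): e.g. 55·85 = 5585.
So term 8 is 8555855585855585·55858555858555855585855585.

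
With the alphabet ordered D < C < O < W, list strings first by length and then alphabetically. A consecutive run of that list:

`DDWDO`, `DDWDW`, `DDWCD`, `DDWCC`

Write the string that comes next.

The successor of DDWCC increments the rightmost position that isn't already W and resets every position after it to D.

DDWCO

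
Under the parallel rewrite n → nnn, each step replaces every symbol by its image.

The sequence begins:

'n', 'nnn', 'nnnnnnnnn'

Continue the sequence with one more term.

nnnnnnnnnnnnnnnnnnnnnnnnnnn

Rewriting each symbol of nnnnnnnnn: n→nnn, n→nnn, n→nnn, n→nnn, n→nnn, n→nnn, n→nnn, n→nnn, n→nnn, which concatenates to nnn nnn nnn nnn nnn nnn nnn nnn nnn.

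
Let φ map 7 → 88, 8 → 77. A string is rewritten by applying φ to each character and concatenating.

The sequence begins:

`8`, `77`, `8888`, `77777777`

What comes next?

8888888888888888

Apply φ to 77777777 symbol by symbol: 7→88, 7→88, 7→88, 7→88, 7→88, 7→88, 7→88, 7→88; joined: 88 88 88 88 88 88 88 88.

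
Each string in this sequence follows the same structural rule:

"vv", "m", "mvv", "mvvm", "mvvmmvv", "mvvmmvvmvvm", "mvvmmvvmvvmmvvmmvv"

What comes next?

Each term (from the third on) is the previous term followed by the one before it: term 3 = m·vv = mvv.
So term 8 is mvvmmvvmvvmmvvmmvv·mvvmmvvmvvm.

mvvmmvvmvvmmvvmmvvmvvmmvvmvvm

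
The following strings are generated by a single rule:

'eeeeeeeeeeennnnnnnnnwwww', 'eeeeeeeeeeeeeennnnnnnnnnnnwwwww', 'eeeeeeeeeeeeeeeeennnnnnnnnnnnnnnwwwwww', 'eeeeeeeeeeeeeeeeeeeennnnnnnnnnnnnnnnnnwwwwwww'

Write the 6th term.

Each string has the form e^{3n+2} n^{3n} w^{n+1}, where the shown terms are n = 3, 4, 5, 6.
Setting n = 8 gives 26, 24, 9 characters in each block.

eeeeeeeeeeeeeeeeeeeeeeeeeennnnnnnnnnnnnnnnnnnnnnnnwwwwwwwww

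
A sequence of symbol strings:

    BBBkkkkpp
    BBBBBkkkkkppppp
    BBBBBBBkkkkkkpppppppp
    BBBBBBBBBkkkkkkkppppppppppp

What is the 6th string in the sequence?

The n-th term is 2n+1 B's then n+3 k's then 3n-1 p's (n = 1, 2, …).
Setting n = 6 gives 13, 9, 17 characters in each block.

BBBBBBBBBBBBBkkkkkkkkkppppppppppppppppp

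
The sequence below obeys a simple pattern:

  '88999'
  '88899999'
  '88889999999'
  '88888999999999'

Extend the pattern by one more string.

Term n consists of n+1 8's, followed by 2n+1 9's (n = 1, 2, …).
Setting n = 5 gives 6, 11 characters in each block.

88888899999999999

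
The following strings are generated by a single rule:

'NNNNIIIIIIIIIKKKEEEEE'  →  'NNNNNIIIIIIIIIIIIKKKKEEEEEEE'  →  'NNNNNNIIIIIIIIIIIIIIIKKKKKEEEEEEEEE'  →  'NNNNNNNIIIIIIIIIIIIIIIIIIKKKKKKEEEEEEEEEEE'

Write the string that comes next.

NNNNNNNNIIIIIIIIIIIIIIIIIIIIIKKKKKKKEEEEEEEEEEEEE

Reading off run lengths: N runs 4, 5, 6, 7; I runs 9, 12, 15, 18; K runs 3, 4, 5, 6; E runs 5, 7, 9, 11 — each is linear in n, where the shown terms are n = 3, 4, 5, 6.
For the next term, n = 7, so the run lengths are 8, 21, 7, 13.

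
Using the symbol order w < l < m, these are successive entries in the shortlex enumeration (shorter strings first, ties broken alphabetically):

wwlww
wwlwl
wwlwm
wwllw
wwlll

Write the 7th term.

wwlmw

Stepping forward 2 times from wwlll: wwlll → wwllm, then the target.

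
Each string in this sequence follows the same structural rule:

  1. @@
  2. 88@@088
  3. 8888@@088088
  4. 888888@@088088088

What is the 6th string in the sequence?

Each term wraps the previous one in 88 on the left and 088 on the right.
From 888888@@088088088, 2 further steps: 888888@@088088088 → 88888888@@088088088088 → (answer).

8888888888@@088088088088088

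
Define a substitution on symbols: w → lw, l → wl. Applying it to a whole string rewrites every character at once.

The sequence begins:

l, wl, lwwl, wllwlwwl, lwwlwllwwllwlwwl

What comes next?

Rewriting the 16 symbols of lwwlwllwwllwlwwl one by one yields wl lw lw wl lw wl wl lw lw wl wl lw wl lw lw wl; concatenated:

wllwlwwllwwlwllwlwwlwllwwllwlwwl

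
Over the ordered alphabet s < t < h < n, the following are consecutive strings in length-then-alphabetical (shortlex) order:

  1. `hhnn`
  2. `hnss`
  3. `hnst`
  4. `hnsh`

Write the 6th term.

Advancing 2 positions from hnsh through hnsh → hnsn reaches term 6.

hnts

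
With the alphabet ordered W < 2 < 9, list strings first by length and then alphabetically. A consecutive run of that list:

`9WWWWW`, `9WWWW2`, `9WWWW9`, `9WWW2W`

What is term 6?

Continuing the enumeration 2 steps past 9WWW2W: 9WWW2W → 9WWW22 → (answer).

9WWW29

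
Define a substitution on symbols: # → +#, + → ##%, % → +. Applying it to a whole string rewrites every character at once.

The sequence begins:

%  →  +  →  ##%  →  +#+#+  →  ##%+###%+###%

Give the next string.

+#+#+##%+#+#+#+##%+#+#+#+

Applying the rule to each of the 13 symbols of ##%+###%+###% gives the pieces +# +# + ##% +# +# +# + ##% +# +# +# +, which concatenate to the answer.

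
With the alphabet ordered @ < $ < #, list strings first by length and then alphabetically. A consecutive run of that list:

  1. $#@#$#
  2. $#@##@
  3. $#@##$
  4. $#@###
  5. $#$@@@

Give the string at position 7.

Continuing the enumeration 2 steps past $#$@@@: $#$@@@ → $#$@@$ → (answer).

$#$@@#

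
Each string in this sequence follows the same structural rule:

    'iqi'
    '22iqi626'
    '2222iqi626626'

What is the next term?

222222iqi626626626

s(k+1) = 22·s(k)·626, so each term gains 22 as a prefix and 626 as a suffix.
So the next term is 22·2222iqi626626·626.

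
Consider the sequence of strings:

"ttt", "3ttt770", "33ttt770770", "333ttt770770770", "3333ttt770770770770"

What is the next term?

33333ttt770770770770770

Each term wraps the previous one in 3 on the left and 770 on the right.
One more step from 3333ttt770770770770 gives the answer.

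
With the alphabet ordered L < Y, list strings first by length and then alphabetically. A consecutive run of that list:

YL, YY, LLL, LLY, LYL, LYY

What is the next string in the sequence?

The successor of LYY increments the rightmost position that isn't already Y and resets every position after it to L.

YLL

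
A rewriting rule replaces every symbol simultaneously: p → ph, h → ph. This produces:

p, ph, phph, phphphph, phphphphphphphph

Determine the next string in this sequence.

Rewriting the 16 symbols of phphphphphphphph one by one yields ph ph ph ph ph ph ph ph ph ph ph ph ph ph ph ph; concatenated:

phphphphphphphphphphphphphphphph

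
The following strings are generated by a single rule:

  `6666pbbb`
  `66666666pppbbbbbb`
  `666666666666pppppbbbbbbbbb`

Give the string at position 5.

Term n consists of 4n 6's, followed by 2n-1 p's, followed by 3n b's (n = 1, 2, …).
At n = 5 the blocks have lengths 20, 9, 15.

66666666666666666666pppppppppbbbbbbbbbbbbbbb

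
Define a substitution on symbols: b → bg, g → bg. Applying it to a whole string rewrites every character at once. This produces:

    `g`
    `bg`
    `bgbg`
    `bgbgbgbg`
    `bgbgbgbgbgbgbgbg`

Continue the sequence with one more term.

Rewriting the 16 symbols of bgbgbgbgbgbgbgbg one by one yields bg bg bg bg bg bg bg bg bg bg bg bg bg bg bg bg; concatenated:

bgbgbgbgbgbgbgbgbgbgbgbgbgbgbgbg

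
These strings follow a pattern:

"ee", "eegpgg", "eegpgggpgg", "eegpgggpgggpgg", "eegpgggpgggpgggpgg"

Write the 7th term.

eegpgggpgggpgggpgggpgggpgg

The strings grow by a fixed suffix gpgg each time.
From eegpgggpgggpgggpgg, 2 further steps: eegpgggpgggpgggpgg → eegpgggpgggpgggpgggpgg → (answer).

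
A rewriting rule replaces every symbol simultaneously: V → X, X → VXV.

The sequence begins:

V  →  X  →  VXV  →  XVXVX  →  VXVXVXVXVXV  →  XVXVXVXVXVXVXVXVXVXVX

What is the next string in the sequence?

φ(XVXVXVXVXVXVXVXVXVXVX) expands symbol-by-symbol to VXV X VXV X VXV X VXV X VXV X VXV X VXV X VXV X VXV X VXV X VXV; joining the 21 pieces gives the next term.

VXVXVXVXVXVXVXVXVXVXVXVXVXVXVXVXVXVXVXVXVXV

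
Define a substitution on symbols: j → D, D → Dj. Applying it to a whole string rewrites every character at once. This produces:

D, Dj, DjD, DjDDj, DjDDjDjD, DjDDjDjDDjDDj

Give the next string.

DjDDjDjDDjDDjDjDDjDjD

φ(DjDDjDjDDjDDj) expands symbol-by-symbol to Dj D Dj Dj D Dj D Dj Dj D Dj Dj D; joining the 13 pieces gives the next term.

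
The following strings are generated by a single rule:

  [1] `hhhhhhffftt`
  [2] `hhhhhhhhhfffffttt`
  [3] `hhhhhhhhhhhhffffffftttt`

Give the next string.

Term n consists of 3n h's, followed by 2n-1 f's, followed by n t's, where the shown terms are n = 2, 3, 4.
Setting n = 5 gives 15, 9, 5 characters in each block.

hhhhhhhhhhhhhhhfffffffffttttt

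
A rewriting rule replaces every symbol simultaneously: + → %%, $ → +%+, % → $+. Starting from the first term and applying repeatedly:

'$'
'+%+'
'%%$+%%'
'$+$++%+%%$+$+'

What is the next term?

Rewriting the 13 symbols of $+$++%+%%$+$+ one by one yields +%+ %% +%+ %% %% $+ %% $+ $+ +%+ %% +%+ %%; concatenated:

+%+%%+%+%%%%$+%%$+$++%+%%+%+%%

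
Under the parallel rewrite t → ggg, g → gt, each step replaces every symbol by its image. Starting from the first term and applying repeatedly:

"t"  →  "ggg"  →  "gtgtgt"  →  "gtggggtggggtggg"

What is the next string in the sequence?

gtggggtgtgtgtggggtgtgtgtggggtgtgt

Replace each of the 15 characters of gtggggtggggtggg in place — gt ggg gt gt gt gt ggg gt gt gt gt ggg gt gt gt — and concatenate.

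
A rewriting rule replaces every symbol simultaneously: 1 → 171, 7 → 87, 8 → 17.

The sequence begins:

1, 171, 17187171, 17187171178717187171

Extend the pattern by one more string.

1718717117871718717117187178717187171178717187171

φ(17187171178717187171) expands symbol-by-symbol to 171 87 171 17 87 171 87 171 171 87 17 87 171 87 171 17 87 171 87 171; joining the 20 pieces gives the next term.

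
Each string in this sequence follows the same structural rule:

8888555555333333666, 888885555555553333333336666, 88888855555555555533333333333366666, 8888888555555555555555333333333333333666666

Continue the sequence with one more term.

Each string has the form 8^{n+2} 5^{3n} 3^{3n} 6^{n+1}, where the shown terms are n = 2, 3, 4, 5.
Setting n = 6 gives 8, 18, 18, 7 characters in each block.

888888885555555555555555553333333333333333336666666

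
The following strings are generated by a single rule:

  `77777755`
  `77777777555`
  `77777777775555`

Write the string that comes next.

77777777777755555

Term n consists of 2n 7's, followed by n-1 5's, where the shown terms are n = 3, 4, 5.
Setting n = 6 gives 12, 5 characters in each block.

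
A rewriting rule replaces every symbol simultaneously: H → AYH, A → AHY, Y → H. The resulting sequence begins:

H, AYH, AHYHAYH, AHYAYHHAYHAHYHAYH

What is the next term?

AHYAYHHAHYHAYHAYHAHYHAYHAHYAYHHAYHAHYHAYH

φ(AHYAYHHAYHAHYHAYH) expands symbol-by-symbol to AHY AYH H AHY H AYH AYH AHY H AYH AHY AYH H AYH AHY H AYH; joining the 17 pieces gives the next term.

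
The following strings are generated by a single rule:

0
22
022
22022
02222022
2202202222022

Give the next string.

Each term (from the third on) is the two preceding terms concatenated in order: term 3 = 0·22 = 022.
Continuing: 02222022 · 2202202222022 gives term 7.

022220222202202222022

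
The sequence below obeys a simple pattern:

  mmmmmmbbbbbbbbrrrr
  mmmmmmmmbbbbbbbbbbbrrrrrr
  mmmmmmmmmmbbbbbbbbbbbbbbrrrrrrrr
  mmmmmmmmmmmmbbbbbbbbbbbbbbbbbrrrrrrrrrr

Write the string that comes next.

mmmmmmmmmmmmmmbbbbbbbbbbbbbbbbbbbbrrrrrrrrrrrr

Term n consists of 2n m's, followed by 3n-1 b's, followed by 2n-2 r's, where the shown terms are n = 3, 4, 5, 6.
For the next term, n = 7, so the run lengths are 14, 20, 12.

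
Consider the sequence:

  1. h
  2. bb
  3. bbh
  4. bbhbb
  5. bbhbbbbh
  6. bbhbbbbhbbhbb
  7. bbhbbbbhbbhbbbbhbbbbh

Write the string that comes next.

bbhbbbbhbbhbbbbhbbbbhbbhbbbbhbbhbb

This is a Fibonacci-style word recurrence s(k) = s(k−1)·s(k−2): e.g. bb·h = bbh.
The next term joins bbhbbbbhbbhbbbbhbbbbh and bbhbbbbhbbhbb.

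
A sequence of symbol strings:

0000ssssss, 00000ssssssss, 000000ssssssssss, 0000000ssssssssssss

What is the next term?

The n-th term is n+1 0's then 2n s's, where the shown terms are n = 3, 4, 5, 6.
For the next term, n = 7, so the run lengths are 8, 14.

00000000ssssssssssssss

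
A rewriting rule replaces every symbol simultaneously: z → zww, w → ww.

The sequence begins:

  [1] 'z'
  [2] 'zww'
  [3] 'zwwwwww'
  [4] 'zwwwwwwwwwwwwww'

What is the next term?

Rewriting the 15 symbols of zwwwwwwwwwwwwww one by one yields zww ww ww ww ww ww ww ww ww ww ww ww ww ww ww; concatenated:

zwwwwwwwwwwwwwwwwwwwwwwwwwwwwww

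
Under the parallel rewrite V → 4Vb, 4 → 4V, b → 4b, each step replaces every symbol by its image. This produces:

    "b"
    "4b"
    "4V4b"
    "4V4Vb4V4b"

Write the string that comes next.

Rewriting each symbol of 4V4Vb4V4b: 4→4V, V→4Vb, 4→4V, V→4Vb, b→4b, 4→4V, V→4Vb, 4→4V, b→4b, which concatenates to 4V 4Vb 4V 4Vb 4b 4V 4Vb 4V 4b.

4V4Vb4V4Vb4b4V4Vb4V4b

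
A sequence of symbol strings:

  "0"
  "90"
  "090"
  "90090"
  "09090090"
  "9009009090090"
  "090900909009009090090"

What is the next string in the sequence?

9009009090090090900909009009090090

From term 3 onward, concatenate the second-to-last term with the last: 0·90 = 090, 90·090 = 90090, …
So term 8 is 9009009090090·090900909009009090090.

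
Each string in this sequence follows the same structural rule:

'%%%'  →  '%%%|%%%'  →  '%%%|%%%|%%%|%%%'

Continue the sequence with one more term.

%%%|%%%|%%%|%%%|%%%|%%%|%%%|%%%

Each string is two copies of the previous one joined by '|'.
So the next term is two copies of %%%|%%%|%%%|%%% with '|' between the halves.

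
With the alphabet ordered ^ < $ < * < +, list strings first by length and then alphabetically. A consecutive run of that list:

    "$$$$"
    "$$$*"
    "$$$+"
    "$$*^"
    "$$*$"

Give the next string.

$$**

Treat $$*$ as a base-4 numeral over the given alphabet and add one, carrying through any trailing +'s.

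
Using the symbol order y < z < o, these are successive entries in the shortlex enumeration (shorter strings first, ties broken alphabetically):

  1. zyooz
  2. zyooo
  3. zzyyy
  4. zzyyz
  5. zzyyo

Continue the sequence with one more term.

Treat zzyyo as a base-3 numeral over the given alphabet and add one, carrying through any trailing o's.

zzyzy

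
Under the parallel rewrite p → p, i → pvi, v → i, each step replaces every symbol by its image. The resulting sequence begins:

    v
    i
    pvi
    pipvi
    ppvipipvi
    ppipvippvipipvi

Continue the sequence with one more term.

Replace each of the 15 characters of ppipvippvipipvi in place — p p pvi p i pvi p p i pvi p pvi p i pvi — and concatenate.

pppvipipvippipvippvipipvi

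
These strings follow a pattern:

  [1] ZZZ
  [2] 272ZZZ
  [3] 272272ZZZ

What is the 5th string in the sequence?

The strings grow by a fixed prefix 272 each time.
From 272272ZZZ, 2 further steps: 272272ZZZ → 272272272ZZZ → (answer).

272272272272ZZZ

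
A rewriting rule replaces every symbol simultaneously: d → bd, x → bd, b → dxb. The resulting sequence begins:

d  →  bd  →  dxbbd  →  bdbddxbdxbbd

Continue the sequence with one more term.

dxbbddxbbdbdbddxbbdbddxbdxbbd

Apply φ to bdbddxbdxbbd symbol by symbol: b→dxb, d→bd, b→dxb, d→bd, d→bd, x→bd, b→dxb, d→bd, x→bd, b→dxb, b→dxb, d→bd; joined: dxb bd dxb bd bd bd dxb bd bd dxb dxb bd.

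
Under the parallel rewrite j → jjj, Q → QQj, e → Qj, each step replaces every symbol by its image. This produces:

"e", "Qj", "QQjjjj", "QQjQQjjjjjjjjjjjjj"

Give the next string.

Rewriting the 18 symbols of QQjQQjjjjjjjjjjjjj one by one yields QQj QQj jjj QQj QQj jjj jjj jjj jjj jjj jjj jjj jjj jjj jjj jjj jjj jjj; concatenated:

QQjQQjjjjQQjQQjjjjjjjjjjjjjjjjjjjjjjjjjjjjjjjjjjjjjjjj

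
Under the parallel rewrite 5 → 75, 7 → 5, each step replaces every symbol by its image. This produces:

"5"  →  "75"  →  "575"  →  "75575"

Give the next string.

57575575

Apply φ to 75575 symbol by symbol: 7→5, 5→75, 5→75, 7→5, 5→75; joined: 5 75 75 5 75.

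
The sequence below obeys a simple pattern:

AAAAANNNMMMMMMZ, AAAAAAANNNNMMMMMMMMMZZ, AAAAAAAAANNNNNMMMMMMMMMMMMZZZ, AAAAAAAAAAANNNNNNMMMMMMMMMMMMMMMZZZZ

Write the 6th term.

The n-th term is 2n+1 A's then n+1 N's then 3n M's then n-1 Z's, where the shown terms are n = 2, 3, 4, 5.
Setting n = 7 gives 15, 8, 21, 6 characters in each block.

AAAAAAAAAAAAAAANNNNNNNNMMMMMMMMMMMMMMMMMMMMMZZZZZZ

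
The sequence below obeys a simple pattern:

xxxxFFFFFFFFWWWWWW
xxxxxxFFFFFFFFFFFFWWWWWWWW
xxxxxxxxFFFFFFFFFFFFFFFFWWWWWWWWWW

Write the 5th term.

xxxxxxxxxxxxFFFFFFFFFFFFFFFFFFFFFFFFWWWWWWWWWWWWWW

Term n consists of 2n x's, followed by 4n F's, followed by 2n+2 W's, where the shown terms are n = 2, 3, 4.
Setting n = 6 gives 12, 24, 14 characters in each block.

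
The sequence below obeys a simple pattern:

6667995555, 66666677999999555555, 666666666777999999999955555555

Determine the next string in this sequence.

Term n consists of 3n 6's, followed by n 7's, followed by 4n-2 9's, followed by 2n+2 5's (n = 1, 2, …).
Setting n = 4 gives 12, 4, 14, 10 characters in each block.

6666666666667777999999999999995555555555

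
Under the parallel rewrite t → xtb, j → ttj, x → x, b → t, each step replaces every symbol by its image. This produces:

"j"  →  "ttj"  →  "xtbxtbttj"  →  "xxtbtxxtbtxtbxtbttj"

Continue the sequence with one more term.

φ(xxtbtxxtbtxtbxtbttj) expands symbol-by-symbol to x x xtb t xtb x x xtb t xtb x xtb t x xtb t xtb xtb ttj; joining the 19 pieces gives the next term.

xxxtbtxtbxxxtbtxtbxxtbtxxtbtxtbxtbttj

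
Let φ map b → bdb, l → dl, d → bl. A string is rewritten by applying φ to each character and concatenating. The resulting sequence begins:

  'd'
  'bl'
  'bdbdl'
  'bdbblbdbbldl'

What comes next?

Apply φ to bdbblbdbbldl symbol by symbol: b→bdb, d→bl, b→bdb, b→bdb, l→dl, b→bdb, d→bl, b→bdb, b→bdb, l→dl, d→bl, l→dl; joined: bdb bl bdb bdb dl bdb bl bdb bdb dl bl dl.

bdbblbdbbdbdlbdbblbdbbdbdlbldl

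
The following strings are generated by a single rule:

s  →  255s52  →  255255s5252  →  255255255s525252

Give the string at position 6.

Every step adds 255 to the front and 52 to the end of the previous string.
From 255255255s525252, 2 further steps: 255255255s525252 → 255255255255s52525252 → (answer).

255255255255255s5252525252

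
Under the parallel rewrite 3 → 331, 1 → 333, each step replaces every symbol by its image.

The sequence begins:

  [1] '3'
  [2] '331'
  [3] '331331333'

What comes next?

331331333331331333331331331

Rewriting each symbol of 331331333: 3→331, 3→331, 1→333, 3→331, 3→331, 1→333, 3→331, 3→331, 3→331, which concatenates to 331 331 333 331 331 333 331 331 331.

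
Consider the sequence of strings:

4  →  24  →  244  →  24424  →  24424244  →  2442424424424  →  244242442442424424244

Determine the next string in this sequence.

2442424424424244242442442424424424

This is a Fibonacci-style word recurrence s(k) = s(k−1)·s(k−2): e.g. 24·4 = 244.
So term 8 is 244242442442424424244·2442424424424.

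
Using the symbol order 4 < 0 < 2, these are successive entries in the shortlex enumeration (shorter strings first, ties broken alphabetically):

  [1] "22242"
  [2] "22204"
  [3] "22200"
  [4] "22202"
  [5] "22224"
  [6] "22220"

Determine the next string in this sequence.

22222

Find the rightmost character of 22220 below 2, bump it to the next letter, and reset everything to its right to 4.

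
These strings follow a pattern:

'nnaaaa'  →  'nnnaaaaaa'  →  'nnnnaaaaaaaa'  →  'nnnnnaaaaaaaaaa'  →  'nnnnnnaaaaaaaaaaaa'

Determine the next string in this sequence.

nnnnnnnaaaaaaaaaaaaaa

Reading off run lengths: n runs 2, 3, 4, 5, 6; a runs 4, 6, 8, 10, 12 — each is linear in n, where the shown terms are n = 2, 3, 4, 5, 6.
At n = 7 the blocks have lengths 7, 14.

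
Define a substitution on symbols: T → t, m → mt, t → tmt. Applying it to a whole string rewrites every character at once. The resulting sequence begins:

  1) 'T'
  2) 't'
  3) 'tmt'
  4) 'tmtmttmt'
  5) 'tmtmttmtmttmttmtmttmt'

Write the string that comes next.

Rewriting the 21 symbols of tmtmttmtmttmttmtmttmt one by one yields tmt mt tmt mt tmt tmt mt tmt mt tmt tmt mt tmt tmt mt tmt mt tmt tmt mt tmt; concatenated:

tmtmttmtmttmttmtmttmtmttmttmtmttmttmtmttmtmttmttmtmttmt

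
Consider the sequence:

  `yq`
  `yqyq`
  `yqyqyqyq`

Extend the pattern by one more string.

yqyqyqyqyqyqyqyq

Each string is two copies of the previous one concatenated.
One more doubling of yqyqyqyq gives the answer.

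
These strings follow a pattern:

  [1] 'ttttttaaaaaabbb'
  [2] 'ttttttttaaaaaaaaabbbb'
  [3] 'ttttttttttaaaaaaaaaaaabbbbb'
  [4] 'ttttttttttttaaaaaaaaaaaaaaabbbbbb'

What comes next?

The n-th term is 2n+2 t's then 3n a's then n+1 b's, where the shown terms are n = 2, 3, 4, 5.
At n = 6 the blocks have lengths 14, 18, 7.

ttttttttttttttaaaaaaaaaaaaaaaaaabbbbbbb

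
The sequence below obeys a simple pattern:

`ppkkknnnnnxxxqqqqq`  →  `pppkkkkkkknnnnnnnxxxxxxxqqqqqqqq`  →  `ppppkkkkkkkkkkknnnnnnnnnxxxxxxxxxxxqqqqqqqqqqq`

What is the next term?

pppppkkkkkkkkkkkkkkknnnnnnnnnnnxxxxxxxxxxxxxxxqqqqqqqqqqqqqq

Term n consists of n+1 p's, followed by 4n-1 k's, followed by 2n+3 n's, followed by 4n-1 x's, followed by 3n+2 q's (n = 1, 2, …).
For the next term, n = 4, so the run lengths are 5, 15, 11, 15, 14.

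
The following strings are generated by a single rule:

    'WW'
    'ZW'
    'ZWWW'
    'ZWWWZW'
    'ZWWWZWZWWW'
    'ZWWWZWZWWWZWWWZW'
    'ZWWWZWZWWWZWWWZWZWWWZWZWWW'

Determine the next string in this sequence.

ZWWWZWZWWWZWWWZWZWWWZWZWWWZWWWZWZWWWZWWWZW

Each term (from the third on) is the previous term followed by the one before it: term 3 = ZW·WW = ZWWW.
So term 8 is ZWWWZWZWWWZWWWZWZWWWZWZWWW·ZWWWZWZWWWZWWWZW.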